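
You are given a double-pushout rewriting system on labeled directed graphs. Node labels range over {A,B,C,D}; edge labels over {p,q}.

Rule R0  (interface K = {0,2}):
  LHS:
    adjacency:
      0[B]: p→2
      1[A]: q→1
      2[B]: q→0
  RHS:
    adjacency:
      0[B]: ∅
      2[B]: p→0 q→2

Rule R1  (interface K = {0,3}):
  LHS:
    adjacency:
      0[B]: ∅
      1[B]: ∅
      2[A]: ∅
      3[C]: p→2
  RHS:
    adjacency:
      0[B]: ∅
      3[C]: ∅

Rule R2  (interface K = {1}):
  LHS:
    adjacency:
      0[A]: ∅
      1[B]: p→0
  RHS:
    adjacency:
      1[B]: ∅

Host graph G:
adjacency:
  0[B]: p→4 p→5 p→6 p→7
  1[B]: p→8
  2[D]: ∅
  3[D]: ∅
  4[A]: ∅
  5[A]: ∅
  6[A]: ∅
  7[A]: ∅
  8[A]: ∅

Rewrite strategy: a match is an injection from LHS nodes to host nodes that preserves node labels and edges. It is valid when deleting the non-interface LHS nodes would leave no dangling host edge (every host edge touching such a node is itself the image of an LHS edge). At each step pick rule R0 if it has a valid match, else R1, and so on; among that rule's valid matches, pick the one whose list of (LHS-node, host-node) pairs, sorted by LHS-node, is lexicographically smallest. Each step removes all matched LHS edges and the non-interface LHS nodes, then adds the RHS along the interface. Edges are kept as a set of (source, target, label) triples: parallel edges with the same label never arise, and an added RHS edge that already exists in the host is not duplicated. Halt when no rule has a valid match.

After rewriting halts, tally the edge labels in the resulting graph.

initial: |V|=9 |E|=5  E = 0-p->4 0-p->5 0-p->6 0-p->7 1-p->8
step 1: apply R2 at {0↦4, 1↦0}  → |V|=8 |E|=4  E = 0-p->5 0-p->6 0-p->7 1-p->8
step 2: apply R2 at {0↦5, 1↦0}  → |V|=7 |E|=3  E = 0-p->6 0-p->7 1-p->8
step 3: apply R2 at {0↦6, 1↦0}  → |V|=6 |E|=2  E = 0-p->7 1-p->8
step 4: apply R2 at {0↦7, 1↦0}  → |V|=5 |E|=1  E = 1-p->8
step 5: apply R2 at {0↦8, 1↦1}  → |V|=4 |E|=0  E = ∅
final graph: no rule applies after step 5
NF edges: []

Answer: (no edges)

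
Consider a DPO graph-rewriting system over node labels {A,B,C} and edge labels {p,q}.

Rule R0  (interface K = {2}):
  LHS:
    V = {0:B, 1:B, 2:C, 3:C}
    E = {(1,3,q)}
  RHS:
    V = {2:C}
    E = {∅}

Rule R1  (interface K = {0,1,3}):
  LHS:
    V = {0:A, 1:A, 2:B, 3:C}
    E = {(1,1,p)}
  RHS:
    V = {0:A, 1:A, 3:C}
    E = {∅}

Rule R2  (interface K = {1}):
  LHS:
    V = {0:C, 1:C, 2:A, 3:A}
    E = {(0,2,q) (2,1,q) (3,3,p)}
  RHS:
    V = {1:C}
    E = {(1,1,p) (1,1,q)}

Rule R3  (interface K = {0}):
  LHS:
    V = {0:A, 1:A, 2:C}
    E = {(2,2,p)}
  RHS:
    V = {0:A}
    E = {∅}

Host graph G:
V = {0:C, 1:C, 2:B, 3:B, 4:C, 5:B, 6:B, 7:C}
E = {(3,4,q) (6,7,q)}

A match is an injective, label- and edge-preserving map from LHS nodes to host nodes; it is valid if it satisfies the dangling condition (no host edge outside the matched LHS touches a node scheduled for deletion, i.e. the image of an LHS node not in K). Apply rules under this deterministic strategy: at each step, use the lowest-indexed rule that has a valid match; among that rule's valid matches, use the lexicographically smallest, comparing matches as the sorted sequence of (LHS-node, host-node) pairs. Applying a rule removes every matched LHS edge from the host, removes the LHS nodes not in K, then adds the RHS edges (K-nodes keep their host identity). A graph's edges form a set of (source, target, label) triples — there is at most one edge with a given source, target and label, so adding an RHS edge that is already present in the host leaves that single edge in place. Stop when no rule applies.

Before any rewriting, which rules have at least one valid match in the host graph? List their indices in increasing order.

Answer: [R0]

Derivation:
R0: 12 valid matches — {0↦2, 1↦3, 2↦0, 3↦4}, {0↦2, 1↦3, 2↦1, 3↦4}, {0↦2, 1↦3, 2↦7, 3↦4} (+9 more)
R1: no valid match — LHS pattern not found
R2: no valid match — LHS pattern not found
R3: no valid match — LHS pattern not found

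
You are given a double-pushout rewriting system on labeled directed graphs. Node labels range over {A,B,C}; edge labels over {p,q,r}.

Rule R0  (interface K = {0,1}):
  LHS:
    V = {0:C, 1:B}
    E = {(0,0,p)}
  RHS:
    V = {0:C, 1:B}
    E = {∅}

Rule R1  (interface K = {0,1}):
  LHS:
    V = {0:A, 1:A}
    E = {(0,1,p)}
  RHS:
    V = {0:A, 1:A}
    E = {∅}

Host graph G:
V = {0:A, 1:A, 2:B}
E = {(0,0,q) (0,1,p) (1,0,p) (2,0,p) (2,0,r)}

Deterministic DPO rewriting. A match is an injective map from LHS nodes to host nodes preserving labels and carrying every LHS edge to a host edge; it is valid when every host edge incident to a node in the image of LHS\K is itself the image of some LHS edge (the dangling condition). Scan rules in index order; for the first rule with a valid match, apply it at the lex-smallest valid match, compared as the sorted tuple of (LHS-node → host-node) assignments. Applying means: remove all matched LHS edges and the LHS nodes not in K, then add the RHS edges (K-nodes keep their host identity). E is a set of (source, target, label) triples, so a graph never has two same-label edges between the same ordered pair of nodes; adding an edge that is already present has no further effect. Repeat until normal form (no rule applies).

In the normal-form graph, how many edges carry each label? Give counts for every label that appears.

[0] host  ⇒  3 nodes, 5 edges  {0-q->0 0-p->1 1-p->0 2-p->0 2-r->0}
[1] R1 @ {0↦0, 1↦1}  ⇒  3 nodes, 4 edges  {0-q->0 1-p->0 2-p->0 2-r->0}
[2] R1 @ {0↦1, 1↦0}  ⇒  3 nodes, 3 edges  {0-q->0 2-p->0 2-r->0}
normal form: no rule applies after step 2
NF edges: [(0, 0, 'q'), (2, 0, 'p'), (2, 0, 'r')]

Answer: p:1 q:1 r:1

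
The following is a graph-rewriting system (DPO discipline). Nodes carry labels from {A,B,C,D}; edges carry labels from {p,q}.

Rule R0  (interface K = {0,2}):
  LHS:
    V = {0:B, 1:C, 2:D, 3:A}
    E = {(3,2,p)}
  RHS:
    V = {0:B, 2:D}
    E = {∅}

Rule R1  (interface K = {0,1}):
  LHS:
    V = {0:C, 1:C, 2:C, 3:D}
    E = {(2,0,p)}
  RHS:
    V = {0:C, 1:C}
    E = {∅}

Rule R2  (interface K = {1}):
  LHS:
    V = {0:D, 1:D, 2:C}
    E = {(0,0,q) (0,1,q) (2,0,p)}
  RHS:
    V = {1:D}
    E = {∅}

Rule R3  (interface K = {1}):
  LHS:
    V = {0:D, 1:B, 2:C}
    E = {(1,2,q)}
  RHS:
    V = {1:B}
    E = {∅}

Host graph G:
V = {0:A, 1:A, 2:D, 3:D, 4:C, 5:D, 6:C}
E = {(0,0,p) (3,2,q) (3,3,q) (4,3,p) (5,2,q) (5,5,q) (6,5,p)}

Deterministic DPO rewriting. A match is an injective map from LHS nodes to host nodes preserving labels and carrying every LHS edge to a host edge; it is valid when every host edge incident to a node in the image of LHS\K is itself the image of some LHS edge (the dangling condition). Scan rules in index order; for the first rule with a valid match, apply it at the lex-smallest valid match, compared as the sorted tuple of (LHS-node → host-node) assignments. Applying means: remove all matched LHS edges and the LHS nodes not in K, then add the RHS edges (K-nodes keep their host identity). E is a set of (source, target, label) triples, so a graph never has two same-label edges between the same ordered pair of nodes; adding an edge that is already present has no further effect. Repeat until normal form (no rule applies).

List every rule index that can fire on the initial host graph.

R0: no valid match — LHS pattern not found
R1: no valid match — LHS pattern not found
R2: 2 valid matches — {0↦3, 1↦2, 2↦4}, {0↦5, 1↦2, 2↦6}
R3: no valid match — LHS pattern not found

Answer: [R2]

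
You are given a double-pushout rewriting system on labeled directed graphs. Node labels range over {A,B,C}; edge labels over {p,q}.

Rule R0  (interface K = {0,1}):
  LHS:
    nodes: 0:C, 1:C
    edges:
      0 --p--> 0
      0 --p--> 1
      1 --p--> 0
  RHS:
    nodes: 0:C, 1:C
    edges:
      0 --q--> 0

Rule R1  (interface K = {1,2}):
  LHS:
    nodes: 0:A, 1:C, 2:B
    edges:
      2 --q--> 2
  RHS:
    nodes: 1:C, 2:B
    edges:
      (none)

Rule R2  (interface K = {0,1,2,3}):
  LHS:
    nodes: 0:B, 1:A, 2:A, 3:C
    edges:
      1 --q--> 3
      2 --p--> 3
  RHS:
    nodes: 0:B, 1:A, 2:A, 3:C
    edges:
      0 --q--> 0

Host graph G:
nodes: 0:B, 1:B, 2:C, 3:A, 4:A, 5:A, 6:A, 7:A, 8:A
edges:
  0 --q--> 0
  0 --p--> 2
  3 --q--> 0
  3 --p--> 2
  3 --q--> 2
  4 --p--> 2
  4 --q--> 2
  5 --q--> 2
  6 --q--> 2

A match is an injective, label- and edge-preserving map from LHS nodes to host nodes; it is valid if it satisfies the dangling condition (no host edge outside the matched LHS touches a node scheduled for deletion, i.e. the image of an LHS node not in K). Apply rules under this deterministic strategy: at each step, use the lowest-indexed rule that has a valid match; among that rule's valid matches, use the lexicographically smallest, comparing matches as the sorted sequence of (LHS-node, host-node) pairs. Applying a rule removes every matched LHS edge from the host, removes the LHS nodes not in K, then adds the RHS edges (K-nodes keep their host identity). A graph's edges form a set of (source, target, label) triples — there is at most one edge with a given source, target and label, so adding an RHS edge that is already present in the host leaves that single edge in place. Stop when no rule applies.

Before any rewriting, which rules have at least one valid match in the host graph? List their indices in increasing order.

Answer: [R1,R2]

Steps:
R0: no valid match — LHS pattern not found
R1: 2 valid matches — {0↦7, 1↦2, 2↦0}, {0↦8, 1↦2, 2↦0}
R2: 12 valid matches — {0↦0, 1↦3, 2↦4, 3↦2}, {0↦0, 1↦4, 2↦3, 3↦2}, {0↦0, 1↦5, 2↦3, 3↦2} (+9 more)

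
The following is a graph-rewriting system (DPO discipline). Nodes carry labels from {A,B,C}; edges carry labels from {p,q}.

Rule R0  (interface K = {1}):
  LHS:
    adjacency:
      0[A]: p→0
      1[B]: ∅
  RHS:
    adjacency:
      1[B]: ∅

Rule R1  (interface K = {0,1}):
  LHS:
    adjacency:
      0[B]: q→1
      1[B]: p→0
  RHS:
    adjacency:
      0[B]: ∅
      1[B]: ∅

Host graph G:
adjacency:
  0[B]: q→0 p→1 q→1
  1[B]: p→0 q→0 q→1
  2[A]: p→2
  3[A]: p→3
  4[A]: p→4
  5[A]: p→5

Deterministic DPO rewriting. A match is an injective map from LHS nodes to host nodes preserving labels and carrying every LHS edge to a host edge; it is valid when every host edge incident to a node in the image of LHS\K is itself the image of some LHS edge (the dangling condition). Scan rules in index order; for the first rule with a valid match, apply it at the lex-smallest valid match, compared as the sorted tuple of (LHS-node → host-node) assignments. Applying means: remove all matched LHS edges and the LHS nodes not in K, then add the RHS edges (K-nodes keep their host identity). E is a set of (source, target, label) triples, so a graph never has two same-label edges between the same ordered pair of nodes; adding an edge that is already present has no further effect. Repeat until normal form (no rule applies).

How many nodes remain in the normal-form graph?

Answer: 2

Steps:
initial: |V|=6 |E|=10  E = 0-q->0 0-p->1 0-q->1 1-p->0 1-q->0 1-q->1 2-p->2 3-p->3 4-p->4 5-p->5
step 1: apply R0 at {0↦2, 1↦0}  → |V|=5 |E|=9  E = 0-q->0 0-p->1 0-q->1 1-p->0 1-q->0 1-q->1 3-p->3 4-p->4 5-p->5
step 2: apply R0 at {0↦3, 1↦0}  → |V|=4 |E|=8  E = 0-q->0 0-p->1 0-q->1 1-p->0 1-q->0 1-q->1 4-p->4 5-p->5
step 3: apply R0 at {0↦4, 1↦0}  → |V|=3 |E|=7  E = 0-q->0 0-p->1 0-q->1 1-p->0 1-q->0 1-q->1 5-p->5
step 4: apply R0 at {0↦5, 1↦0}  → |V|=2 |E|=6  E = 0-q->0 0-p->1 0-q->1 1-p->0 1-q->0 1-q->1
step 5: apply R1 at {0↦0, 1↦1}  → |V|=2 |E|=4  E = 0-q->0 0-p->1 1-q->0 1-q->1
step 6: apply R1 at {0↦1, 1↦0}  → |V|=2 |E|=2  E = 0-q->0 1-q->1
normal form: no rule applies after step 6
NF nodes: {0:B, 1:B}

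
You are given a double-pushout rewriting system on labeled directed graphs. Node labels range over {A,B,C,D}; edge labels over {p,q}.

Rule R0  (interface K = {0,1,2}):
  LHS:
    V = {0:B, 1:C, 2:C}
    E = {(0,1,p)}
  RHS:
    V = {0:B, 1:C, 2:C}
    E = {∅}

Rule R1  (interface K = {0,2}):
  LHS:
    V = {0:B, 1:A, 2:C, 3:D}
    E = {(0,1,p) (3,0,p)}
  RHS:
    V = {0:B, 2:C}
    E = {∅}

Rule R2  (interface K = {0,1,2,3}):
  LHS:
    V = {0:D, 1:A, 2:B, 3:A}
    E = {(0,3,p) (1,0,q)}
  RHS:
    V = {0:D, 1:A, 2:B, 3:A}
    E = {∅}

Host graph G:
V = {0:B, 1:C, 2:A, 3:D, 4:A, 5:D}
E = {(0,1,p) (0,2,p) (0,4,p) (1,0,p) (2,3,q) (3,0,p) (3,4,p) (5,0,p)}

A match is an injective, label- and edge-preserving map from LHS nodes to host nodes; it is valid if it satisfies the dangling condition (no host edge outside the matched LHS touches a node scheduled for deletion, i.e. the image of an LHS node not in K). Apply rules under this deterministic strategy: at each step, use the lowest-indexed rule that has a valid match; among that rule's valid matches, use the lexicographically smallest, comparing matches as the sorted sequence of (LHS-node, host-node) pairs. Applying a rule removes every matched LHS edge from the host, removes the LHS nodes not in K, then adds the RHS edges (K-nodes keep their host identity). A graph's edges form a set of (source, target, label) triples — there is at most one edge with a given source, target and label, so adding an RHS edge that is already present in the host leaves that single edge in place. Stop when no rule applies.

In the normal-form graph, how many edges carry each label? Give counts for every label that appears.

initial: |V|=6 |E|=8  E = 0-p->1 0-p->2 0-p->4 1-p->0 2-q->3 3-p->0 3-p->4 5-p->0
step 1: apply R2 at {0↦3, 1↦2, 2↦0, 3↦4}  → |V|=6 |E|=6  E = 0-p->1 0-p->2 0-p->4 1-p->0 3-p->0 5-p->0
step 2: apply R1 at {0↦0, 1↦2, 2↦1, 3↦3}  → |V|=4 |E|=4  E = 0-p->1 0-p->4 1-p->0 5-p->0
step 3: apply R1 at {0↦0, 1↦4, 2↦1, 3↦5}  → |V|=2 |E|=2  E = 0-p->1 1-p->0
halt: no rule applies after step 3
NF edges: [(0, 1, 'p'), (1, 0, 'p')]

Answer: p:2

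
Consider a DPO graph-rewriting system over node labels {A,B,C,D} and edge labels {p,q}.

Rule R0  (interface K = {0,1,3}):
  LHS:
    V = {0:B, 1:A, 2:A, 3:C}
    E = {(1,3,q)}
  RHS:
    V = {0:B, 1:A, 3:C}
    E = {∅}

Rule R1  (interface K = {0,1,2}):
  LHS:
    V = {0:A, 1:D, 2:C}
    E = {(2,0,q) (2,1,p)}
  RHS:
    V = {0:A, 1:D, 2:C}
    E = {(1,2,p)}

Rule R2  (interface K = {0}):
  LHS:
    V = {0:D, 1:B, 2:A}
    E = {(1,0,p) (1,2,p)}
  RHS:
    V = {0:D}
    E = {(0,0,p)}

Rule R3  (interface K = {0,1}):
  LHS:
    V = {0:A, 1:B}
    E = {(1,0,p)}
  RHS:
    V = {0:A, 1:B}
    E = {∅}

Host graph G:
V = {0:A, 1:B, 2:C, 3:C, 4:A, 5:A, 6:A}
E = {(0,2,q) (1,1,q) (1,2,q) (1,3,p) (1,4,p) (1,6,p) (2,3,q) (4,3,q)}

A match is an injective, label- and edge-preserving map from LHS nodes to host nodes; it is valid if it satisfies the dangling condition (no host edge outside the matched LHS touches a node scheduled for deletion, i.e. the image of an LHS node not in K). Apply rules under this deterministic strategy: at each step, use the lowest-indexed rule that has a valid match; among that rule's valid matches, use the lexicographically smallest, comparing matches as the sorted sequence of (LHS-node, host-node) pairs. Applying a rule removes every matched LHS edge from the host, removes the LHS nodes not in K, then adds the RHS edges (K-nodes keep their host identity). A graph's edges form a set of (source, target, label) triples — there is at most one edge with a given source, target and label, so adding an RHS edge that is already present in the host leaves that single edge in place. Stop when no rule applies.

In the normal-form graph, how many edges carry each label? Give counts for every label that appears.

[0] host  ⇒  7 nodes, 8 edges  {0-q->2 1-q->1 1-q->2 1-p->3 1-p->4 1-p->6 2-q->3 4-q->3}
[1] R0 @ {0↦1, 1↦0, 2↦5, 3↦2}  ⇒  6 nodes, 7 edges  {1-q->1 1-q->2 1-p->3 1-p->4 1-p->6 2-q->3 4-q->3}
[2] R0 @ {0↦1, 1↦4, 2↦0, 3↦3}  ⇒  5 nodes, 6 edges  {1-q->1 1-q->2 1-p->3 1-p->4 1-p->6 2-q->3}
[3] R3 @ {0↦4, 1↦1}  ⇒  5 nodes, 5 edges  {1-q->1 1-q->2 1-p->3 1-p->6 2-q->3}
[4] R3 @ {0↦6, 1↦1}  ⇒  5 nodes, 4 edges  {1-q->1 1-q->2 1-p->3 2-q->3}
halt: no rule applies after step 4
NF edges: [(1, 1, 'q'), (1, 2, 'q'), (1, 3, 'p'), (2, 3, 'q')]

Answer: p:1 q:3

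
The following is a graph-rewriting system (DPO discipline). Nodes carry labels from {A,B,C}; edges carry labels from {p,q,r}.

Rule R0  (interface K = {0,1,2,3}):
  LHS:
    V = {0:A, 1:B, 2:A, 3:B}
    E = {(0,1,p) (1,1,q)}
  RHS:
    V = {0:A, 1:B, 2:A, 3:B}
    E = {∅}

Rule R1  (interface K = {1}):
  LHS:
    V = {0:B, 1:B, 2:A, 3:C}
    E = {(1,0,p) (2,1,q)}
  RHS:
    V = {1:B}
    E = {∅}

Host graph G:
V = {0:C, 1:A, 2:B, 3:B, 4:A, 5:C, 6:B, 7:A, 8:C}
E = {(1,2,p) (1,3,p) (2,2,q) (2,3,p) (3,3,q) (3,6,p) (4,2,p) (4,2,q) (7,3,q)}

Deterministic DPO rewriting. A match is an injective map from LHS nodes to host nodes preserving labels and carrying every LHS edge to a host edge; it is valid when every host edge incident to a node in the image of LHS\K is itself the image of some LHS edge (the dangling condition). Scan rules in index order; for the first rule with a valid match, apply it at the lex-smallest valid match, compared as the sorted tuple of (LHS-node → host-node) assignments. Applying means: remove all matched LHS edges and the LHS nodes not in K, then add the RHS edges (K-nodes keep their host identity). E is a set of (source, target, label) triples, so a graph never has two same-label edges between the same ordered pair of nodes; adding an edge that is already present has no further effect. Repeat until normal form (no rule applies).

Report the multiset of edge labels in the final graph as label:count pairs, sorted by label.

initial: |V|=9 |E|=9  E = 1-p->2 1-p->3 2-q->2 2-p->3 3-q->3 3-p->6 4-p->2 4-q->2 7-q->3
step 1: apply R0 at {0↦1, 1↦2, 2↦4, 3↦3}  → |V|=9 |E|=7  E = 1-p->3 2-p->3 3-q->3 3-p->6 4-p->2 4-q->2 7-q->3
step 2: apply R0 at {0↦1, 1↦3, 2↦4, 3↦2}  → |V|=9 |E|=5  E = 2-p->3 3-p->6 4-p->2 4-q->2 7-q->3
step 3: apply R1 at {0↦6, 1↦3, 2↦7, 3↦0}  → |V|=6 |E|=3  E = 2-p->3 4-p->2 4-q->2
normal form: no rule applies after step 3
NF edges: [(2, 3, 'p'), (4, 2, 'p'), (4, 2, 'q')]

Answer: p:2 q:1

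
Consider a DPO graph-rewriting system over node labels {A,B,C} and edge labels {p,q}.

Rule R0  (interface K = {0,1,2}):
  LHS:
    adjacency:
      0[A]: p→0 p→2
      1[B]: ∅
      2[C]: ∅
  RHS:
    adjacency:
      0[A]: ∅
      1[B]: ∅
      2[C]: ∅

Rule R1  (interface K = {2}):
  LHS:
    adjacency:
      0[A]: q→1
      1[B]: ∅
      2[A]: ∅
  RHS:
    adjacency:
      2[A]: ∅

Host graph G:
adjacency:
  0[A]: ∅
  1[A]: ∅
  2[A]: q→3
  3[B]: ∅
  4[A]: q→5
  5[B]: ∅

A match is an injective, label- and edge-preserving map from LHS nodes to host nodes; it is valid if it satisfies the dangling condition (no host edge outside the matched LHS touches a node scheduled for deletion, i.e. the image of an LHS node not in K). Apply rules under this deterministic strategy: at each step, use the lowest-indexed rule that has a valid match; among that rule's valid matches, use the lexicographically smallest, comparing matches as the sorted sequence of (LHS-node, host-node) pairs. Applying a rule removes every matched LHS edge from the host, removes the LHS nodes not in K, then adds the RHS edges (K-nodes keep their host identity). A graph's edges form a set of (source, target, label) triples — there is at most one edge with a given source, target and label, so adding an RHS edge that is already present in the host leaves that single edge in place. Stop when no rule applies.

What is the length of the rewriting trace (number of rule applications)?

Answer: 2

Derivation:
initial: |V|=6 |E|=2  E = 2-q->3 4-q->5
step 1: apply R1 at {0↦2, 1↦3, 2↦0}  → |V|=4 |E|=1  E = 4-q->5
step 2: apply R1 at {0↦4, 1↦5, 2↦0}  → |V|=2 |E|=0  E = ∅
halt: no rule applies after step 2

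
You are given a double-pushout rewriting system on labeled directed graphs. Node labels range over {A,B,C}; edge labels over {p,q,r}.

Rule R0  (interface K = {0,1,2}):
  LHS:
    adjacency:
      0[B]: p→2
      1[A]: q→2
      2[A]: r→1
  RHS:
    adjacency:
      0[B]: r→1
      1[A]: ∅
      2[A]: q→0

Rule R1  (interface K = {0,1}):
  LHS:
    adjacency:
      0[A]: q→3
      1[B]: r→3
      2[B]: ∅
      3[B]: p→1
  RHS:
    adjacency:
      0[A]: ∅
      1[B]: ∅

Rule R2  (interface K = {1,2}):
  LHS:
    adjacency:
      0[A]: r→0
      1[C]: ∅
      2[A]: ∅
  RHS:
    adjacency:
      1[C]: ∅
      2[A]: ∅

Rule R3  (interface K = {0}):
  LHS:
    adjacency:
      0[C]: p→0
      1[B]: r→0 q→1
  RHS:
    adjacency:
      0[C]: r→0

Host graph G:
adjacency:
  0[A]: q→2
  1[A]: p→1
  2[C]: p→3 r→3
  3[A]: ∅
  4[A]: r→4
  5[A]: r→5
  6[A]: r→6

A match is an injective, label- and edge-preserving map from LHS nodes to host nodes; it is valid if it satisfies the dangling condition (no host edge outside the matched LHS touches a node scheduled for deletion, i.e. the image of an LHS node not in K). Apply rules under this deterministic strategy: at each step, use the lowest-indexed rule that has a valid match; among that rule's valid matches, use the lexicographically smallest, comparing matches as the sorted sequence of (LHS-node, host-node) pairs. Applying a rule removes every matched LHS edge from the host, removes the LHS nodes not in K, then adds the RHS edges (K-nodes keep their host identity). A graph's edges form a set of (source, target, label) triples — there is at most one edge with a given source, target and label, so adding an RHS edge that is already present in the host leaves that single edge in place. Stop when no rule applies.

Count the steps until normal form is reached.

Answer: 3

Rewrite trace:
start.  V:7 E:7  edges: 0-q->2 1-p->1 2-p->3 2-r->3 4-r->4 5-r->5 6-r->6
1. fire R2 via {0↦4, 1↦2, 2↦0}  →  V:6 E:6  edges: 0-q->2 1-p->1 2-p->3 2-r->3 5-r->5 6-r->6
2. fire R2 via {0↦5, 1↦2, 2↦0}  →  V:5 E:5  edges: 0-q->2 1-p->1 2-p->3 2-r->3 6-r->6
3. fire R2 via {0↦6, 1↦2, 2↦0}  →  V:4 E:4  edges: 0-q->2 1-p->1 2-p->3 2-r->3
normal form: no rule applies after step 3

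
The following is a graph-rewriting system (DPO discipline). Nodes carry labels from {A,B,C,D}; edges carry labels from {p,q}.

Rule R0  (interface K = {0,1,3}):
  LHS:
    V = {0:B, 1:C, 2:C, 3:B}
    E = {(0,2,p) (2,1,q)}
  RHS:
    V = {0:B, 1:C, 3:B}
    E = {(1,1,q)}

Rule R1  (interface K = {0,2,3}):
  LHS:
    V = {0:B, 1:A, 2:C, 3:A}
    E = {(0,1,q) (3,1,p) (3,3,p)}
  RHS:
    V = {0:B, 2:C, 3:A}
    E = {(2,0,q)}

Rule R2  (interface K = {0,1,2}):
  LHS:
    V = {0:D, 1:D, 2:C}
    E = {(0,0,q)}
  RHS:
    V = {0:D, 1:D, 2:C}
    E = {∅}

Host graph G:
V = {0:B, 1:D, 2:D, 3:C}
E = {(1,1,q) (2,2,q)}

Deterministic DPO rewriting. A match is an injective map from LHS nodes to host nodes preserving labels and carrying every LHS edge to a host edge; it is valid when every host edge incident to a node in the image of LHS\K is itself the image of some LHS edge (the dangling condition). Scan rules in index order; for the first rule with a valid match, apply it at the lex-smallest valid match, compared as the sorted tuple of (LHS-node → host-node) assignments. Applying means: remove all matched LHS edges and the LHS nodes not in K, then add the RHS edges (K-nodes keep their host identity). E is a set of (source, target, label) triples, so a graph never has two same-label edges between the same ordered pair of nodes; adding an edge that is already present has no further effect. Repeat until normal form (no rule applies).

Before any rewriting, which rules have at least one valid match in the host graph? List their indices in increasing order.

R0: no valid match — LHS pattern not found
R1: no valid match — LHS pattern not found
R2: 2 valid matches — {0↦1, 1↦2, 2↦3}, {0↦2, 1↦1, 2↦3}

Answer: [R2]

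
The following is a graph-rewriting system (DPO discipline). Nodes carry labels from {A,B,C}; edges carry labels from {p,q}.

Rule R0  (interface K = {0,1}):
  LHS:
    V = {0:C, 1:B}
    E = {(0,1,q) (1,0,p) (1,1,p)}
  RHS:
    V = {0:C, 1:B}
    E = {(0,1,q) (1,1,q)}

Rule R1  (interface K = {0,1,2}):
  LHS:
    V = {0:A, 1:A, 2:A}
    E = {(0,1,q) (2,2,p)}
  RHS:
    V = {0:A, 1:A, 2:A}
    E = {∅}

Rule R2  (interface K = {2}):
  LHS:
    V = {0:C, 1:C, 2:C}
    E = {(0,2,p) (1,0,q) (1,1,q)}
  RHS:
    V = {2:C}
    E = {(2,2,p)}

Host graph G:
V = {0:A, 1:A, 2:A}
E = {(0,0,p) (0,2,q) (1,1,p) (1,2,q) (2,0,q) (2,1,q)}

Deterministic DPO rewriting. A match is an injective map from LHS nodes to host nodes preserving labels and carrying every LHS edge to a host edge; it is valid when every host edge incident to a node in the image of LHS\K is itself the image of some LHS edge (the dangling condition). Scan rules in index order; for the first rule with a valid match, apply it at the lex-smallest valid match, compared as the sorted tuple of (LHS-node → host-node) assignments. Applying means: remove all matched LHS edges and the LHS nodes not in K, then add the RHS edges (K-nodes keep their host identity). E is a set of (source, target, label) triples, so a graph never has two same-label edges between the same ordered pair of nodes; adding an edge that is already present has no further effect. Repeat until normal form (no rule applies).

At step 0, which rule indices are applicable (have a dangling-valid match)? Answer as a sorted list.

Answer: [R1]

Derivation:
R0: no valid match — LHS pattern not found
R1: 4 valid matches — {0↦0, 1↦2, 2↦1}, {0↦1, 1↦2, 2↦0}, {0↦2, 1↦0, 2↦1} (+1 more)
R2: no valid match — LHS pattern not found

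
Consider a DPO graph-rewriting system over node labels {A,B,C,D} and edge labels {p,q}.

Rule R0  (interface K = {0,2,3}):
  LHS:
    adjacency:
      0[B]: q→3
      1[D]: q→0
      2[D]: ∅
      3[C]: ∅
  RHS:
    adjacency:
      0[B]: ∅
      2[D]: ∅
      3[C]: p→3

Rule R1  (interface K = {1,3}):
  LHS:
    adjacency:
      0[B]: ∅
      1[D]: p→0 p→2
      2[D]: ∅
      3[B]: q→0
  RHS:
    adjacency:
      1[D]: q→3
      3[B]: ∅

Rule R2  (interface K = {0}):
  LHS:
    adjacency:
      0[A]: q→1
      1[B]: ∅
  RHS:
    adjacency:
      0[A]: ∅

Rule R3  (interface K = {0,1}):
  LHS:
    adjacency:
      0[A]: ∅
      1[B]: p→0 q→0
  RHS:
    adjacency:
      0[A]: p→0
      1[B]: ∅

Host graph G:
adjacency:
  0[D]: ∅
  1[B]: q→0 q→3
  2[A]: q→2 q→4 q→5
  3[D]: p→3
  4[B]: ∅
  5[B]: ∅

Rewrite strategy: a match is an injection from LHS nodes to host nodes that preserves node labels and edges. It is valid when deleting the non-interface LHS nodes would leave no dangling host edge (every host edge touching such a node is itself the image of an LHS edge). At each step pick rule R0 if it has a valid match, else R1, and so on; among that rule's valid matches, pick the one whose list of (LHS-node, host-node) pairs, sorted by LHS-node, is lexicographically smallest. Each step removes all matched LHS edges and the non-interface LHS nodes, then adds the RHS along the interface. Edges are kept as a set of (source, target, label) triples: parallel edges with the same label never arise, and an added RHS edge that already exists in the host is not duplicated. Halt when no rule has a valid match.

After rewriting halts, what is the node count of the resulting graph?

start.  V:6 E:6  edges: 1-q->0 1-q->3 2-q->2 2-q->4 2-q->5 3-p->3
1. fire R2 via {0↦2, 1↦4}  →  V:5 E:5  edges: 1-q->0 1-q->3 2-q->2 2-q->5 3-p->3
2. fire R2 via {0↦2, 1↦5}  →  V:4 E:4  edges: 1-q->0 1-q->3 2-q->2 3-p->3
normal form: no rule applies after step 2
NF nodes: {0:D, 1:B, 2:A, 3:D}

Answer: 4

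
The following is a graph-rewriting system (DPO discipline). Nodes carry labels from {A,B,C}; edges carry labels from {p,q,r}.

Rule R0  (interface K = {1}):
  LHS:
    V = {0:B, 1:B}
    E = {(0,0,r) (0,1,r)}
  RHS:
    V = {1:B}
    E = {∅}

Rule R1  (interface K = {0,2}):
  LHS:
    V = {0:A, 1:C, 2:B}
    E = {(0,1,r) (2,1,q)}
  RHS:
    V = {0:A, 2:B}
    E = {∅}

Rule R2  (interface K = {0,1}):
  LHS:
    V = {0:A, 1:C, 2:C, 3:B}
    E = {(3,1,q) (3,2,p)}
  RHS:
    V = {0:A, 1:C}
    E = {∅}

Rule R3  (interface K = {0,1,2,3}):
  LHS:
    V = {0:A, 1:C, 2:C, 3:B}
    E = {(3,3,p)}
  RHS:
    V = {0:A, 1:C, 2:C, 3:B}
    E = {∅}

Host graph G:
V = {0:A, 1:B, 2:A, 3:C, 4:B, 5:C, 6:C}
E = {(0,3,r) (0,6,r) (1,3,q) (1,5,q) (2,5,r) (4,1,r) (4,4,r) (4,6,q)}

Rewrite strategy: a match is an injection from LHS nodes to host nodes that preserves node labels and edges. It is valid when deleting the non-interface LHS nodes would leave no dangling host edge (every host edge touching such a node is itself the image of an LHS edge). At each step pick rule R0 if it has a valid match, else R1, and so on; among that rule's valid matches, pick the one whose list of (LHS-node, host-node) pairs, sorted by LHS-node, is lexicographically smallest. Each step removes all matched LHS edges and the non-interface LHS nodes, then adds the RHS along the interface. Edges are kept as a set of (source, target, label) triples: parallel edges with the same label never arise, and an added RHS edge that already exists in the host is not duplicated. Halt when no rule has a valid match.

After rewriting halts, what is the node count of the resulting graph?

Answer: 3

Steps:
initial: |V|=7 |E|=8  E = 0-r->3 0-r->6 1-q->3 1-q->5 2-r->5 4-r->1 4-r->4 4-q->6
step 1: apply R1 at {0↦0, 1↦3, 2↦1}  → |V|=6 |E|=6  E = 0-r->6 1-q->5 2-r->5 4-r->1 4-r->4 4-q->6
step 2: apply R1 at {0↦0, 1↦6, 2↦4}  → |V|=5 |E|=4  E = 1-q->5 2-r->5 4-r->1 4-r->4
step 3: apply R0 at {0↦4, 1↦1}  → |V|=4 |E|=2  E = 1-q->5 2-r->5
step 4: apply R1 at {0↦2, 1↦5, 2↦1}  → |V|=3 |E|=0  E = ∅
normal form: no rule applies after step 4
NF nodes: {0:A, 1:B, 2:A}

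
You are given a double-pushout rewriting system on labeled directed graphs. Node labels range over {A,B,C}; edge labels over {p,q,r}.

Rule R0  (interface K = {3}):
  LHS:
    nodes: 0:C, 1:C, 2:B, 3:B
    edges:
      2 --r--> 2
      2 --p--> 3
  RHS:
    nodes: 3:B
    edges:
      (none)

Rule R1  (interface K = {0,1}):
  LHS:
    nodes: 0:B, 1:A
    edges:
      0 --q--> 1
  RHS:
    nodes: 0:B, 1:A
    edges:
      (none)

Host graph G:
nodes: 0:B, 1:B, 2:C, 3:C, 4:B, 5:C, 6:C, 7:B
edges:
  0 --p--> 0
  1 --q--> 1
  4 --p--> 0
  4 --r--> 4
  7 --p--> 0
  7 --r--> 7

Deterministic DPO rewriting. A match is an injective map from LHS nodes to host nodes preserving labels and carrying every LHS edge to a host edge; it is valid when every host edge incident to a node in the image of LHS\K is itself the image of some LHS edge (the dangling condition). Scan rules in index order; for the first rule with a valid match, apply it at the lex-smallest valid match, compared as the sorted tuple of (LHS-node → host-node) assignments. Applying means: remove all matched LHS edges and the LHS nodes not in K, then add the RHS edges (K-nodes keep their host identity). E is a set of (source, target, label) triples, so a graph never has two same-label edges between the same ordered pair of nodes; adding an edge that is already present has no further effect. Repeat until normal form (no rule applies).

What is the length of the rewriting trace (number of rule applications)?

start.  V:8 E:6  edges: 0-p->0 1-q->1 4-p->0 4-r->4 7-p->0 7-r->7
1. fire R0 via {0↦2, 1↦3, 2↦4, 3↦0}  →  V:5 E:4  edges: 0-p->0 1-q->1 7-p->0 7-r->7
2. fire R0 via {0↦5, 1↦6, 2↦7, 3↦0}  →  V:2 E:2  edges: 0-p->0 1-q->1
halt: no rule applies after step 2

Answer: 2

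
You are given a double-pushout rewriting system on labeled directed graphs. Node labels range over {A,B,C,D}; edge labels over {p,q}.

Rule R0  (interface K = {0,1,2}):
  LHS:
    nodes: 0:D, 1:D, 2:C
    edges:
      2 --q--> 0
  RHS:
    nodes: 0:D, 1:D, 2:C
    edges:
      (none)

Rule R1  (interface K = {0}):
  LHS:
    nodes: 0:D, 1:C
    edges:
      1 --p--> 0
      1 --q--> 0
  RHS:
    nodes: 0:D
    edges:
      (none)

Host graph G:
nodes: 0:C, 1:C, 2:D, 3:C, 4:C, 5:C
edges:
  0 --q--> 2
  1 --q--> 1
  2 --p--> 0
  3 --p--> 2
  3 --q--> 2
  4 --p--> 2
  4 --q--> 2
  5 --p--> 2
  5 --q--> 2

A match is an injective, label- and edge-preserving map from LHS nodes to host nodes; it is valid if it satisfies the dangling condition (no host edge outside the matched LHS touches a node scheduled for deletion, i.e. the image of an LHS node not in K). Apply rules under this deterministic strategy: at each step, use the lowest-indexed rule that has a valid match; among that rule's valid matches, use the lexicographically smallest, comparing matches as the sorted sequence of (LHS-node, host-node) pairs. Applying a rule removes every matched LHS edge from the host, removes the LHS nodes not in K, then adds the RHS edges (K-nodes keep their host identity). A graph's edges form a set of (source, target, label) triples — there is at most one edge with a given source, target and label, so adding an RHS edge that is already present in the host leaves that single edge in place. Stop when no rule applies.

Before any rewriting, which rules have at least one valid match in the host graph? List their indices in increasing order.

Answer: [R1]

Rewrite trace:
R0: no valid match — LHS pattern not found
R1: 3 valid matches — {0↦2, 1↦3}, {0↦2, 1↦4}, {0↦2, 1↦5}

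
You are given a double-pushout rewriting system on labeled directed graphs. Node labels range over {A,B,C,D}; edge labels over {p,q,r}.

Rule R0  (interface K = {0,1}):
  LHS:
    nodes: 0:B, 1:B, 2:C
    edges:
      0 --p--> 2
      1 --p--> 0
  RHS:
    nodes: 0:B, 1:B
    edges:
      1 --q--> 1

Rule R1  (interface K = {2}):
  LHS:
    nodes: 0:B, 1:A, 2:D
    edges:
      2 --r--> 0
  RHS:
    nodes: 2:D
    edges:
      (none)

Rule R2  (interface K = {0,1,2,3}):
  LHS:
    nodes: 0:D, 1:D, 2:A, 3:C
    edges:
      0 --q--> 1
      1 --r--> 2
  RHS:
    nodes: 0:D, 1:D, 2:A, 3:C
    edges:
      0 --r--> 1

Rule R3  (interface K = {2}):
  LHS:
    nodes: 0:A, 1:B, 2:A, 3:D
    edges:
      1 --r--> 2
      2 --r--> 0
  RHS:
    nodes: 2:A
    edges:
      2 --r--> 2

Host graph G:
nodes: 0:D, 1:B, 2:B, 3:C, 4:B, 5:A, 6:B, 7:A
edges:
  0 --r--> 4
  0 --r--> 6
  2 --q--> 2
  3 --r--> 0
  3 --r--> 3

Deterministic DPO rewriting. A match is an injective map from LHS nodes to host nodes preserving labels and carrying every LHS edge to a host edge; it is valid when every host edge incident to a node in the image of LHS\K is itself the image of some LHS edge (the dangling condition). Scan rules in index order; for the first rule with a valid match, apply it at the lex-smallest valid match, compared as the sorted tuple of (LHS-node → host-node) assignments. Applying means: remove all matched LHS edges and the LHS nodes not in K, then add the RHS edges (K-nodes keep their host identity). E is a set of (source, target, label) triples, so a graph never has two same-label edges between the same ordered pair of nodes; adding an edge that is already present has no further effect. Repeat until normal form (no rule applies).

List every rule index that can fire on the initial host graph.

Answer: [R1]

Rewrite trace:
R0: no valid match — LHS pattern not found
R1: 4 valid matches — {0↦4, 1↦5, 2↦0}, {0↦4, 1↦7, 2↦0}, {0↦6, 1↦5, 2↦0} (+1 more)
R2: no valid match — LHS pattern not found
R3: no valid match — LHS pattern not found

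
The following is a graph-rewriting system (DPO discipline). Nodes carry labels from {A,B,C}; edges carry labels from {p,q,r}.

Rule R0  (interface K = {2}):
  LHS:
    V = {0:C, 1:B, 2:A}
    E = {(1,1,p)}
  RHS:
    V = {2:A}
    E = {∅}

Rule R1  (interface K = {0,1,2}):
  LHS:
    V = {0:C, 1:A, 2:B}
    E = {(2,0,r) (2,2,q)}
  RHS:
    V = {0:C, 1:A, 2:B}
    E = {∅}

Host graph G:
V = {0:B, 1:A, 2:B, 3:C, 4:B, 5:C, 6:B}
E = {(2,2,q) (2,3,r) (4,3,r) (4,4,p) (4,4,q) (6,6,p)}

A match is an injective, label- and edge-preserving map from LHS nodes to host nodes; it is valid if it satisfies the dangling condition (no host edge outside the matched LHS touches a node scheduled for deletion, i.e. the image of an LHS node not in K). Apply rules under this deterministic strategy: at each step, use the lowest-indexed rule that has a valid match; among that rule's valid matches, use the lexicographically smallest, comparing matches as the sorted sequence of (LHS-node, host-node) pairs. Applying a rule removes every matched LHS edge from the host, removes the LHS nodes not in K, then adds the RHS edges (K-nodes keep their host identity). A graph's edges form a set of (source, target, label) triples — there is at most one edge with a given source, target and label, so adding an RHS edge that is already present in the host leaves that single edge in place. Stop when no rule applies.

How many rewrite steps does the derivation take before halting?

[0] host  ⇒  7 nodes, 6 edges  {2-q->2 2-r->3 4-r->3 4-p->4 4-q->4 6-p->6}
[1] R0 @ {0↦5, 1↦6, 2↦1}  ⇒  5 nodes, 5 edges  {2-q->2 2-r->3 4-r->3 4-p->4 4-q->4}
[2] R1 @ {0↦3, 1↦1, 2↦2}  ⇒  5 nodes, 3 edges  {4-r->3 4-p->4 4-q->4}
[3] R1 @ {0↦3, 1↦1, 2↦4}  ⇒  5 nodes, 1 edges  {4-p->4}
[4] R0 @ {0↦3, 1↦4, 2↦1}  ⇒  3 nodes, 0 edges  {∅}
normal form: no rule applies after step 4

Answer: 4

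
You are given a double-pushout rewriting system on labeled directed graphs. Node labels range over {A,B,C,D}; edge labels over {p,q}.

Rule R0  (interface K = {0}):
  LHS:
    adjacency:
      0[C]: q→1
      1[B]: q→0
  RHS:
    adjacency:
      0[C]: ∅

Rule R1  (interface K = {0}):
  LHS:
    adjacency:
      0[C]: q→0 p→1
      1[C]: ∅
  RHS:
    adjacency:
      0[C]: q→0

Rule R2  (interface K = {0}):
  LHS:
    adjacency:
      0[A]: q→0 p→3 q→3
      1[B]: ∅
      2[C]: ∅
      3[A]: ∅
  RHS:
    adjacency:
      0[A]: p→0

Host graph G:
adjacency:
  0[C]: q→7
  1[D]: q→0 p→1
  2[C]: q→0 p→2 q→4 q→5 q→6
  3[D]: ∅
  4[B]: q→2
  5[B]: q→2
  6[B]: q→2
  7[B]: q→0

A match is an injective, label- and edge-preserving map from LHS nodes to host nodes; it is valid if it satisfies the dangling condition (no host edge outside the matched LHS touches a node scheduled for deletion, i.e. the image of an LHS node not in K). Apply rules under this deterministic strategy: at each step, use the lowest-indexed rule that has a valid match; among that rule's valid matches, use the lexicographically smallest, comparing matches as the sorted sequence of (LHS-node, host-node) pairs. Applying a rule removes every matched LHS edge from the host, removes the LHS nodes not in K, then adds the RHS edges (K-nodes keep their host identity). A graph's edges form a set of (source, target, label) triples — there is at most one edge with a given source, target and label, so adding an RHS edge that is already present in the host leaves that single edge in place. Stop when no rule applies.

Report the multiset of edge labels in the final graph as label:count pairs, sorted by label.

Answer: p:2 q:2

Steps:
start.  V:8 E:12  edges: 0-q->7 1-q->0 1-p->1 2-q->0 2-p->2 2-q->4 2-q->5 2-q->6 4-q->2 5-q->2 6-q->2 7-q->0
1. fire R0 via {0↦0, 1↦7}  →  V:7 E:10  edges: 1-q->0 1-p->1 2-q->0 2-p->2 2-q->4 2-q->5 2-q->6 4-q->2 5-q->2 6-q->2
2. fire R0 via {0↦2, 1↦4}  →  V:6 E:8  edges: 1-q->0 1-p->1 2-q->0 2-p->2 2-q->5 2-q->6 5-q->2 6-q->2
3. fire R0 via {0↦2, 1↦5}  →  V:5 E:6  edges: 1-q->0 1-p->1 2-q->0 2-p->2 2-q->6 6-q->2
4. fire R0 via {0↦2, 1↦6}  →  V:4 E:4  edges: 1-q->0 1-p->1 2-q->0 2-p->2
normal form: no rule applies after step 4
NF edges: [(1, 0, 'q'), (1, 1, 'p'), (2, 0, 'q'), (2, 2, 'p')]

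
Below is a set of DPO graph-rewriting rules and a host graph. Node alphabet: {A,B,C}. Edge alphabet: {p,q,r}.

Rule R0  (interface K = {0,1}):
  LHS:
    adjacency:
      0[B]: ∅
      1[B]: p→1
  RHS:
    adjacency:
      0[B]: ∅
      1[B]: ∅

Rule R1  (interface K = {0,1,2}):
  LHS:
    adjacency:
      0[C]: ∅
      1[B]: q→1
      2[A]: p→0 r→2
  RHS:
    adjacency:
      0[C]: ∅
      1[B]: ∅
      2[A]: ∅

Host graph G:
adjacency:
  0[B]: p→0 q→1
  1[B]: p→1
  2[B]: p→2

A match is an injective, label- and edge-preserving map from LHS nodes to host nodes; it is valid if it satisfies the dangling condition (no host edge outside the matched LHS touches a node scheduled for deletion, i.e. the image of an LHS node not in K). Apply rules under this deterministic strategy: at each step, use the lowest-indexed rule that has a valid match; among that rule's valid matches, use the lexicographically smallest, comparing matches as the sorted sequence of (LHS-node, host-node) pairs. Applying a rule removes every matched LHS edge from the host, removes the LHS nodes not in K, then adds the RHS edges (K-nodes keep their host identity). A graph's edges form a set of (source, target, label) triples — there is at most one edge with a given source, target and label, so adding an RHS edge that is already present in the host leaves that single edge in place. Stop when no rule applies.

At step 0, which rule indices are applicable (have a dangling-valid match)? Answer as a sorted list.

R0: 6 valid matches — {0↦0, 1↦1}, {0↦0, 1↦2}, {0↦1, 1↦0} (+3 more)
R1: no valid match — LHS pattern not found

Answer: [R0]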